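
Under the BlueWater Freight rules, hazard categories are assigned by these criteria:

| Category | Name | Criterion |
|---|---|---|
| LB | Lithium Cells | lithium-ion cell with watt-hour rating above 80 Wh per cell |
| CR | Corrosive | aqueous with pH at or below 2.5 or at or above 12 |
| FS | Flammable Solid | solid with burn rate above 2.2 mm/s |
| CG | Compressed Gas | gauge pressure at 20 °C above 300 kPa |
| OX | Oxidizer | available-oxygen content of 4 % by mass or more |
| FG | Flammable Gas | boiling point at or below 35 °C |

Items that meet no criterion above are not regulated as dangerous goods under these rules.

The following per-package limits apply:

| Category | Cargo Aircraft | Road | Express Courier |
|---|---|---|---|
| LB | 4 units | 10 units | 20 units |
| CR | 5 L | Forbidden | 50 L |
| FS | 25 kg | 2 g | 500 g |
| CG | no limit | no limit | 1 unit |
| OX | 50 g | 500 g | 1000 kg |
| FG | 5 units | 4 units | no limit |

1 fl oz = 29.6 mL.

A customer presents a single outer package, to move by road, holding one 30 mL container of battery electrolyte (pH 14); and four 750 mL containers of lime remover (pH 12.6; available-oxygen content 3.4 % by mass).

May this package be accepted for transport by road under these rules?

With pH 14 (≥ 12), the battery electrolyte falls in Category CR.
Lime remover: pH 12.6 ≥ 12 → Category CR (Corrosive).
Total Category CR: 30 mL + (four 750 mL containers = 3 L) = 3.03 L.
By road, Category CR is Forbidden regardless of quantity.

No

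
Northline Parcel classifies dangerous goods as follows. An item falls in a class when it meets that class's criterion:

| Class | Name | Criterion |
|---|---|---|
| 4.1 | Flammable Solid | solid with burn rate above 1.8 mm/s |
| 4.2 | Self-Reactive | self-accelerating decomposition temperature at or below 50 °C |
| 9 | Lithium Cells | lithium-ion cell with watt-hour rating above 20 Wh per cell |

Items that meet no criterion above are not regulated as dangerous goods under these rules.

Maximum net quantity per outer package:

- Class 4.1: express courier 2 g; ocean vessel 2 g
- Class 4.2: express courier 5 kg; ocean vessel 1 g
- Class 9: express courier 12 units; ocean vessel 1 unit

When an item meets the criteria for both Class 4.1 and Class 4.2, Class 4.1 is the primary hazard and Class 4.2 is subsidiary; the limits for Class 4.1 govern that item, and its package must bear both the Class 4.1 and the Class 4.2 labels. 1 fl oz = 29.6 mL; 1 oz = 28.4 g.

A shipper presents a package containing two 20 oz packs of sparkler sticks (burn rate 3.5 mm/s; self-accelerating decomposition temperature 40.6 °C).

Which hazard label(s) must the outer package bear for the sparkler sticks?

Class 4.1 and 4.2

With burn rate 3.5 mm/s (> 1.8 mm/s), the sparkler sticks fall in Class 4.1.
The sparkler sticks have self-accelerating decomposition temperature 40.6 °C, which is ≤ 50 °C, so they are Class 4.2 (Self-Reactive).
By the precedence rule Class 4.1 is primary and Class 4.2 is subsidiary, and that rule requires both labels on the package.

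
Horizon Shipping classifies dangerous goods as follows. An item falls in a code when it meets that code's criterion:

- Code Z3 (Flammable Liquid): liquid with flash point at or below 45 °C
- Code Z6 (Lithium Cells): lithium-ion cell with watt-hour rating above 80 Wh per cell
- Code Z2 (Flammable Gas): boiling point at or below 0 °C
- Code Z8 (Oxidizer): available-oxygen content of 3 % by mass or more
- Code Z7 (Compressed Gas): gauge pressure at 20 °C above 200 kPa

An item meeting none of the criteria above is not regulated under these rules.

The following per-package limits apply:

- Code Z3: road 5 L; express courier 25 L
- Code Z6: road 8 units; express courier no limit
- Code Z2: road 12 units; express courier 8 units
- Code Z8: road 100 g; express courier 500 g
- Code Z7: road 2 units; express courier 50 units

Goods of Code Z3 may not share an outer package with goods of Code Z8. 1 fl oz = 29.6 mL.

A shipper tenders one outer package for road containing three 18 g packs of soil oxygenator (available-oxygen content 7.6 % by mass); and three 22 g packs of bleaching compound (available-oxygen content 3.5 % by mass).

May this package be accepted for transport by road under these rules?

No

Available-oxygen content 7.6 % by mass meets the Code Z8 criterion (Oxidizer), so the soil oxygenator is Code Z8.
The bleaching compound has available-oxygen content 3.5 % by mass, which is ≥ 3 % by mass, so it is Code Z8 (Oxidizer).
Code Z8 net quantity: (three 18 g packs = 54 g) + (three 22 g packs = 66 g) = 120 g.
120 g exceeds the road limit of 100 g for Code Z8.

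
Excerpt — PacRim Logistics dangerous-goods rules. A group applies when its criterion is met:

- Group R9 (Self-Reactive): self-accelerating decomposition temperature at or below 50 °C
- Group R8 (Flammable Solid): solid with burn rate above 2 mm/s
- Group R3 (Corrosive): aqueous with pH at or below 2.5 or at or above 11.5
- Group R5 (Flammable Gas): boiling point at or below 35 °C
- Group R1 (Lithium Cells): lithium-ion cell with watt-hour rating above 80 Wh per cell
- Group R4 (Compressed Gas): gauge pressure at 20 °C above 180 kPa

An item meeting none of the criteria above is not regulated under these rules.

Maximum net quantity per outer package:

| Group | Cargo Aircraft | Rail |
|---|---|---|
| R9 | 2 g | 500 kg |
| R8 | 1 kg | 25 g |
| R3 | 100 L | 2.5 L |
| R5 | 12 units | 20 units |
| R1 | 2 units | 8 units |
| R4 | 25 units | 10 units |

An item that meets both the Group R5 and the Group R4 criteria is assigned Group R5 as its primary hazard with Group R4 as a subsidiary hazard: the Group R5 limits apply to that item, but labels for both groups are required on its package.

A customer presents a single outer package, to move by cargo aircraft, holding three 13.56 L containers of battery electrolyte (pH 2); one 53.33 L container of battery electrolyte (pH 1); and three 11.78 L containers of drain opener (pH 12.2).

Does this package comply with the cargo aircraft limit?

The battery electrolyte has pH 2, which is ≤ 2.5, so it is Group R3 (Corrosive).
Battery electrolyte: pH 1 ≤ 2.5 → Group R3 (Corrosive).
pH 12.2 meets the Group R3 criterion (Corrosive), so the drain opener is Group R3.
Group R3 net quantity: (three 13.56 L containers = 40.68 L) + 53.33 L + (three 11.78 L containers = 35.34 L) = 129.35 L.
129.35 L exceeds the cargo aircraft limit of 100 L for Group R3.

No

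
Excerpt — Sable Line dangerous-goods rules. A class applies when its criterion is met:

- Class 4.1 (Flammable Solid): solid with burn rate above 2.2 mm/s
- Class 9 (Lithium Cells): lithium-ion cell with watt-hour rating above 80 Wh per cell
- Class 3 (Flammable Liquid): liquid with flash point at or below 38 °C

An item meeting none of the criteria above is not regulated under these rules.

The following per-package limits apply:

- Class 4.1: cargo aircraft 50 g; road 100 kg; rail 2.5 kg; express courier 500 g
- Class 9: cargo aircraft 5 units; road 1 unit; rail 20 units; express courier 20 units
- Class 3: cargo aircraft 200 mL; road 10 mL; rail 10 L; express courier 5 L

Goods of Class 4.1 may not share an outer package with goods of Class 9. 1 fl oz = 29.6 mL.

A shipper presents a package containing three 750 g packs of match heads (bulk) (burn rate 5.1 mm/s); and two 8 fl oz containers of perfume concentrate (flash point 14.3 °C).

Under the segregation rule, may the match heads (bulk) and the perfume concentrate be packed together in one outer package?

Yes

Burn rate 5.1 mm/s meets the Class 4.1 criterion (Flammable Solid), so the match heads (bulk) are Class 4.1.
Perfume concentrate: flash point 14.3 °C ≤ 38 °C → Class 3 (Flammable Liquid).
No segregation rule bars Class 4.1 with Class 3.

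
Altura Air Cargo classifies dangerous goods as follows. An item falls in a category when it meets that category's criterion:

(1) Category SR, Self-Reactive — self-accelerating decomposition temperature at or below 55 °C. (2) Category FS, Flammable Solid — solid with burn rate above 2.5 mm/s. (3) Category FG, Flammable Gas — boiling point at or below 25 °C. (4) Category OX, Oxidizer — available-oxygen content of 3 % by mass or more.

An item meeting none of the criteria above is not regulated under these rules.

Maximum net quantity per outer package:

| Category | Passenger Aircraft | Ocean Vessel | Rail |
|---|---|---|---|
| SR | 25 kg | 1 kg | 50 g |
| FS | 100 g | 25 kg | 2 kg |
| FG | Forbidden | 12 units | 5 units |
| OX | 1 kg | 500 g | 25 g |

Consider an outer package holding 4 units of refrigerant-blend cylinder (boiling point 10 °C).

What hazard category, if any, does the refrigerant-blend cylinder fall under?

Category FG

Refrigerant-blend cylinder: boiling point 10 °C ≤ 25 °C → Category FG (Flammable Gas).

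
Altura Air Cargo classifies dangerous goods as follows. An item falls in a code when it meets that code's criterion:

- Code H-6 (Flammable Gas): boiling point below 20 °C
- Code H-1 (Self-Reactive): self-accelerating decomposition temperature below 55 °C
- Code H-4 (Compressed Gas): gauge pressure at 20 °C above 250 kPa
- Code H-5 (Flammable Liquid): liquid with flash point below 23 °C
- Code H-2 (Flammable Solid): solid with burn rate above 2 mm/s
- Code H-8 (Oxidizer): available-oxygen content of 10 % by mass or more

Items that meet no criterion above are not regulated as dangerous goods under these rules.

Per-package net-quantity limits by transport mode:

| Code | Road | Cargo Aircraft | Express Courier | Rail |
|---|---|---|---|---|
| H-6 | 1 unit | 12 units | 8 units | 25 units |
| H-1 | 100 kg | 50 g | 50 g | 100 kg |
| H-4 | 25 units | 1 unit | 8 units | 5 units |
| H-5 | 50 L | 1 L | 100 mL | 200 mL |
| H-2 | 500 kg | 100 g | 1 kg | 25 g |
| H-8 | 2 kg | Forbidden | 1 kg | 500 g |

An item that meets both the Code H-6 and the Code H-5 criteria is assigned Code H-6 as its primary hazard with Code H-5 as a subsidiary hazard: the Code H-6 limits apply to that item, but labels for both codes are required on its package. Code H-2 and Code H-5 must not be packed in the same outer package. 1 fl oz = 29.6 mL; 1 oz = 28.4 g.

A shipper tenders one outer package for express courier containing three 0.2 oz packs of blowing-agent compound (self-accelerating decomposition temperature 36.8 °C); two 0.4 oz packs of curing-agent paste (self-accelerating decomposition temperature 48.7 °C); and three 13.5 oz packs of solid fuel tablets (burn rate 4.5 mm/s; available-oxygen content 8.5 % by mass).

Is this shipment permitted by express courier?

Self-accelerating decomposition temperature 36.8 °C meets the Code H-1 criterion (Self-Reactive), so the blowing-agent compound is Code H-1.
Curing-agent paste: self-accelerating decomposition temperature 48.7 °C < 55 °C → Code H-1 (Self-Reactive).
Burn rate 4.5 mm/s meets the Code H-2 criterion (Flammable Solid), so the solid fuel tablets are Code H-2.
Total Code H-1: (three 0.2 oz packs = 17.04 g) + (two 0.4 oz packs = 22.72 g) = 39.76 g.
That is within the Code H-1 express courier limit of 50 g.
Code H-2 quantity: three 13.5 oz packs = 1150.2 g.
1150.2 g > 1 kg (express courier limit, Code H-2) — over the limit.
The segregation rule (Code H-2 with Code H-5) does not apply to Code H-1 with Code H-2.

No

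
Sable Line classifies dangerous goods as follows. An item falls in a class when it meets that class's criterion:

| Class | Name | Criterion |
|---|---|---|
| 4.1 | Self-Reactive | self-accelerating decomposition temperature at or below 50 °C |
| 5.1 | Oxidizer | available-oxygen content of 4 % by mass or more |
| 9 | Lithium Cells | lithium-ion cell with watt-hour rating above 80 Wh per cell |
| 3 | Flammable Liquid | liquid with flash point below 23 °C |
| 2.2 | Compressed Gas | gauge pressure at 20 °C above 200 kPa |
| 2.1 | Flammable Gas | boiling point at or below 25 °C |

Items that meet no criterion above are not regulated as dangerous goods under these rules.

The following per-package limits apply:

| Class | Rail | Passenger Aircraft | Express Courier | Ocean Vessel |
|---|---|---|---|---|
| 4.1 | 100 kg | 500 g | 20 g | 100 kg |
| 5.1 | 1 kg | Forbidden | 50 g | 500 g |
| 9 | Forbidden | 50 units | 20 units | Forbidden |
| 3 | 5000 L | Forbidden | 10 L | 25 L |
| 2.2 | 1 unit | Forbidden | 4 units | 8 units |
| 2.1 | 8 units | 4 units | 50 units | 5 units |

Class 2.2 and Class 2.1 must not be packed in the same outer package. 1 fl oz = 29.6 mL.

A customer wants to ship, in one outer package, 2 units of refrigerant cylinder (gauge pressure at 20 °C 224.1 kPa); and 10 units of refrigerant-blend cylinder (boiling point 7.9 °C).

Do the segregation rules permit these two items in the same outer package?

Refrigerant cylinder: gauge pressure at 20 °C 224.1 kPa > 200 kPa → Class 2.2 (Compressed Gas).
The refrigerant-blend cylinder has boiling point 7.9 °C, which is ≤ 25 °C, so it is Class 2.1 (Flammable Gas).
Class 2.2 and Class 2.1 may not share an outer package.

No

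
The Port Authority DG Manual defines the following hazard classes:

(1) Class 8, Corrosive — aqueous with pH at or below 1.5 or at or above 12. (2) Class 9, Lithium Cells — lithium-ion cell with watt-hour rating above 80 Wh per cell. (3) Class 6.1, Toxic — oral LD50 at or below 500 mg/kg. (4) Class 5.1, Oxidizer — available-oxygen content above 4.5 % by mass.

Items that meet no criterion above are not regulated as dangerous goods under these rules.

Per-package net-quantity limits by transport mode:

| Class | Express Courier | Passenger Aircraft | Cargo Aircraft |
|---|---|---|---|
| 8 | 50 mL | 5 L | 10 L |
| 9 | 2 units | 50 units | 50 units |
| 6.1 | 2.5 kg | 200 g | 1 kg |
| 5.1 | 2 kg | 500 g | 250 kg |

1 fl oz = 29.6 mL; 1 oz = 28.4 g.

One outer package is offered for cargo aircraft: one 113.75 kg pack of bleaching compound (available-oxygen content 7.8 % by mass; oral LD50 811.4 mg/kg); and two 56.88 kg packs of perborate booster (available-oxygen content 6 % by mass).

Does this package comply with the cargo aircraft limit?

Yes

Available-oxygen content 7.8 % by mass meets the Class 5.1 criterion (Oxidizer), so the bleaching compound is Class 5.1.
With available-oxygen content 6 % by mass (> 4.5 % by mass), the perborate booster falls in Class 5.1.
Total Class 5.1: 113.75 kg + (two 56.88 kg packs = 113.76 kg) = 227.51 kg.
227.51 kg ≤ 250 kg (cargo aircraft limit, Class 5.1) — within limit.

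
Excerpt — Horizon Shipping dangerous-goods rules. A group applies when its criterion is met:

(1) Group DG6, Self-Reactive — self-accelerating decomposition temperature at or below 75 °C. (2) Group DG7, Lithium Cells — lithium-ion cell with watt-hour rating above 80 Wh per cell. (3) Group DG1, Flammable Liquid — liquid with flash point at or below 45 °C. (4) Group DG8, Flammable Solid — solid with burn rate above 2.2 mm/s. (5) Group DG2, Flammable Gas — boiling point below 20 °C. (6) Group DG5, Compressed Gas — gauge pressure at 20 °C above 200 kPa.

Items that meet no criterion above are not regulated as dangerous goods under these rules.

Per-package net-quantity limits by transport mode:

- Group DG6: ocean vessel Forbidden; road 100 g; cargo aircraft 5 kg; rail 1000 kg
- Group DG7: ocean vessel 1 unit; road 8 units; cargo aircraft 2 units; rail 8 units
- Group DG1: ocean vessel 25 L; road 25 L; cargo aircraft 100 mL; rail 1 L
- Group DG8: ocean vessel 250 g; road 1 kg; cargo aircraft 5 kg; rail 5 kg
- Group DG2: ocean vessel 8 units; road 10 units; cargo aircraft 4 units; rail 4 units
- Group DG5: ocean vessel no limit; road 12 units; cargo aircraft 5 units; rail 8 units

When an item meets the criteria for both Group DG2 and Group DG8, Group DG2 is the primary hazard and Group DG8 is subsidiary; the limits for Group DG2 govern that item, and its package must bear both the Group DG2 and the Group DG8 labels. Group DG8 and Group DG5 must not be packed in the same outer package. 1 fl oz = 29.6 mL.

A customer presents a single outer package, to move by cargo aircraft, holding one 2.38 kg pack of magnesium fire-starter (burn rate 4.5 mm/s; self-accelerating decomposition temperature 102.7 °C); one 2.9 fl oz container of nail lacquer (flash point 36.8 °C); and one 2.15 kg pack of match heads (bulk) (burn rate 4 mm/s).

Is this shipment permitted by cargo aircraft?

The magnesium fire-starter has burn rate 4.5 mm/s, which is > 2.2 mm/s, so it is Group DG8 (Flammable Solid).
Flash point 36.8 °C meets the Group DG1 criterion (Flammable Liquid), so the nail lacquer is Group DG1.
Burn rate 4 mm/s meets the Group DG8 criterion (Flammable Solid), so the match heads (bulk) are Group DG8.
Group DG8 net quantity: 2.38 kg + 2.15 kg = 4.53 kg.
4.53 kg ≤ 5 kg (cargo aircraft limit, Group DG8) — within limit.
Group DG1 quantity: one 2.9 fl oz container = 85.84 mL.
85.84 mL ≤ 100 mL (cargo aircraft limit, Group DG1) — within limit.
The segregation rule (Group DG8 with Group DG5) does not apply to Group DG8 with Group DG1.
Every hazard group is within its cargo aircraft limit and no segregation rule is violated.

Yes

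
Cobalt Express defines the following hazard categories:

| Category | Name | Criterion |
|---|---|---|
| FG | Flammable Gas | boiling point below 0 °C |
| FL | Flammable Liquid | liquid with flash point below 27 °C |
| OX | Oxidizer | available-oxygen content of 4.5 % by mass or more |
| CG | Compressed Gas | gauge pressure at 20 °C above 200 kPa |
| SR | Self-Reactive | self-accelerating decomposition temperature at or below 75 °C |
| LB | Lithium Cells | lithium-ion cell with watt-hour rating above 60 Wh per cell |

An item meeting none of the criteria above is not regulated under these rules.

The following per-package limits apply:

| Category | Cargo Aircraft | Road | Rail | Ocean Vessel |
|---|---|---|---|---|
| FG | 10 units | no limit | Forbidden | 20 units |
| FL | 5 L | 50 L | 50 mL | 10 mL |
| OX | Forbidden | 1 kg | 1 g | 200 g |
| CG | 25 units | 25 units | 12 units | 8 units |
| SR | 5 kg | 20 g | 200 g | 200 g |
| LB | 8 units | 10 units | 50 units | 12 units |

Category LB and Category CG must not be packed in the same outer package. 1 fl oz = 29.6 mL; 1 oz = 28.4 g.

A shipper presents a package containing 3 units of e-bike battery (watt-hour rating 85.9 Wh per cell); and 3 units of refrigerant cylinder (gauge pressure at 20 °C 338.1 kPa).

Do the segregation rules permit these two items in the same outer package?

With watt-hour rating 85.9 Wh per cell (> 60 Wh per cell), the e-bike battery falls in Category LB.
Gauge pressure at 20 °C 338.1 kPa meets the Category CG criterion (Compressed Gas), so the refrigerant cylinder is Category CG.
Category LB and Category CG may not share an outer package.

No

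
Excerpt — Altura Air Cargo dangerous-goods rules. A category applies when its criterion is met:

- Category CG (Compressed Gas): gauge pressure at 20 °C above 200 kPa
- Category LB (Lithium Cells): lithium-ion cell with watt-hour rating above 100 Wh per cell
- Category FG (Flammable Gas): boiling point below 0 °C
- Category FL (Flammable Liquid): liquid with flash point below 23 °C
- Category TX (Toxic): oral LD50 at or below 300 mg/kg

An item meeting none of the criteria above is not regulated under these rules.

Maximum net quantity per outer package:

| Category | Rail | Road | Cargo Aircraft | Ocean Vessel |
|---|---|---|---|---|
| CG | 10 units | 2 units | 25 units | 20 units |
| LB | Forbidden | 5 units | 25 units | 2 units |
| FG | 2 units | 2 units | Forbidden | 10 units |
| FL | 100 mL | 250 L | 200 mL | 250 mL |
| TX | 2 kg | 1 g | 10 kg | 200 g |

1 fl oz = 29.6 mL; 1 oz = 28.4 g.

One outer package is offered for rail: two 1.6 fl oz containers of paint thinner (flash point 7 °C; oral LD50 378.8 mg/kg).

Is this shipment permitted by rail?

With flash point 7 °C (< 23 °C), the paint thinner falls in Category FL.
Category FL quantity: two 1.6 fl oz containers = 94.72 mL.
94.72 mL is within the rail limit of 100 mL for Category FL.

Yes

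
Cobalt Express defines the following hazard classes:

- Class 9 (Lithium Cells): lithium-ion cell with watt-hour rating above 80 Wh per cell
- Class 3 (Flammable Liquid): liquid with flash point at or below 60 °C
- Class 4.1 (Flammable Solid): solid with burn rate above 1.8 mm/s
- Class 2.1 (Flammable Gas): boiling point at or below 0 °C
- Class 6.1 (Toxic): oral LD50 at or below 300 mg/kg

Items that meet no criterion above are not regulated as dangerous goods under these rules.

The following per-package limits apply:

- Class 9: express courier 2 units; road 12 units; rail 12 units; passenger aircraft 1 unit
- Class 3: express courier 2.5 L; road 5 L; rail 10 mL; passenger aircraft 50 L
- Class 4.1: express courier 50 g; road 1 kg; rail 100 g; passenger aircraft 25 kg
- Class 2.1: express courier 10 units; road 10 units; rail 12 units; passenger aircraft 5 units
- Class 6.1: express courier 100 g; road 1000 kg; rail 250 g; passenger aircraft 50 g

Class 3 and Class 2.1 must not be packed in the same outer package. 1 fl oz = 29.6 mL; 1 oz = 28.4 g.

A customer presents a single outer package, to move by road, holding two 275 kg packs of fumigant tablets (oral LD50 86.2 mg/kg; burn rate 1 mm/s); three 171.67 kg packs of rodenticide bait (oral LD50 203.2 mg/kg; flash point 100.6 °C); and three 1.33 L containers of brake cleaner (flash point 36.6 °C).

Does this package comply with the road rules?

No

Oral LD50 86.2 mg/kg meets the Class 6.1 criterion (Toxic), so the fumigant tablets are Class 6.1.
Rodenticide bait: oral LD50 203.2 mg/kg ≤ 300 mg/kg → Class 6.1 (Toxic).
The brake cleaner has flash point 36.6 °C, which is ≤ 60 °C, so it is Class 3 (Flammable Liquid).
Class 3 quantity: three 1.33 L containers = 3.99 L.
3.99 L is within the road limit of 5 L for Class 3.
Class 6.1 net quantity: (two 275 kg packs = 550 kg) + (three 171.67 kg packs = 515.01 kg) = 1065.01 kg.
That exceeds the Class 6.1 road limit of 1000 kg.
The segregation rule (Class 3 with Class 2.1) does not apply to Class 3 with Class 6.1.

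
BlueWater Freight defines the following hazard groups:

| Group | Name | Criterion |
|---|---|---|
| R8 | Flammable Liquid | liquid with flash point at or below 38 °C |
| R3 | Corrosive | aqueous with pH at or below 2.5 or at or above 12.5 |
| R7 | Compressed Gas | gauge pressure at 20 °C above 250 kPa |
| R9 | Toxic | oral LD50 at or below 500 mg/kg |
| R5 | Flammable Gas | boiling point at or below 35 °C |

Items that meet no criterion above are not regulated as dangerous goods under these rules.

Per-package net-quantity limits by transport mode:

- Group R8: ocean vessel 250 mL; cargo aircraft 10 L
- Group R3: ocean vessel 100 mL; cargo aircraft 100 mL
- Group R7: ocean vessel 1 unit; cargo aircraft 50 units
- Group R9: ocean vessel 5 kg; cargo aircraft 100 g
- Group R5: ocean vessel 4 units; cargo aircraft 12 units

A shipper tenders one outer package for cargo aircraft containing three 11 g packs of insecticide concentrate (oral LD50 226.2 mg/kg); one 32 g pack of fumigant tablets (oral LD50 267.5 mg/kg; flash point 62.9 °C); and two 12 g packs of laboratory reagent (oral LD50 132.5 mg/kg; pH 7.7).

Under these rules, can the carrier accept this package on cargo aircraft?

Oral LD50 226.2 mg/kg meets the Group R9 criterion (Toxic), so the insecticide concentrate is Group R9.
Fumigant tablets: oral LD50 267.5 mg/kg ≤ 500 mg/kg → Group R9 (Toxic).
Oral LD50 132.5 mg/kg meets the Group R9 criterion (Toxic), so the laboratory reagent is Group R9.
Total Group R9: (three 11 g packs = 33 g) + 32 g + (two 12 g packs = 24 g) = 89 g.
89 g is within the cargo aircraft limit of 100 g for Group R9.

Yes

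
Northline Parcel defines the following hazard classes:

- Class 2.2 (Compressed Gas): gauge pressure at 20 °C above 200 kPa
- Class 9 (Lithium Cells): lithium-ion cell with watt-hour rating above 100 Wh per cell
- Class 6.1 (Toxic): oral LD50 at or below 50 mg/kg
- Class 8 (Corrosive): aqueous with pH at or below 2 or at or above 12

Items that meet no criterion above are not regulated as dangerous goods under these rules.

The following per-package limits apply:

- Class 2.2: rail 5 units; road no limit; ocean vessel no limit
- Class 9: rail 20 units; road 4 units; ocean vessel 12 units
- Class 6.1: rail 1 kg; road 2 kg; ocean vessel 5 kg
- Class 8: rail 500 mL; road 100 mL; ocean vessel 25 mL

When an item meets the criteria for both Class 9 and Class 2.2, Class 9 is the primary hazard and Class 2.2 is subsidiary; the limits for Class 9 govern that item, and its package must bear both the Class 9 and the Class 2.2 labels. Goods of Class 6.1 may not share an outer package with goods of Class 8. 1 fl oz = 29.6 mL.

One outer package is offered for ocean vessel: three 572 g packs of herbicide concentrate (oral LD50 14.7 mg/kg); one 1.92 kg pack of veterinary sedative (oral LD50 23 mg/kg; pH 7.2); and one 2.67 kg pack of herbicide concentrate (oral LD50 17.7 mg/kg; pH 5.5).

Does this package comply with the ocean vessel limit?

No

The herbicide concentrate has oral LD50 14.7 mg/kg, which is ≤ 50 mg/kg, so it is Class 6.1 (Toxic).
The veterinary sedative has oral LD50 23 mg/kg, which is ≤ 50 mg/kg, so it is Class 6.1 (Toxic).
Herbicide concentrate: oral LD50 17.7 mg/kg ≤ 50 mg/kg → Class 6.1 (Toxic).
Class 6.1 net quantity: (three 572 g packs = 1.716 kg) + 1.92 kg + 2.67 kg = 6.306 kg.
6.306 kg > 5 kg (ocean vessel limit, Class 6.1) — over the limit.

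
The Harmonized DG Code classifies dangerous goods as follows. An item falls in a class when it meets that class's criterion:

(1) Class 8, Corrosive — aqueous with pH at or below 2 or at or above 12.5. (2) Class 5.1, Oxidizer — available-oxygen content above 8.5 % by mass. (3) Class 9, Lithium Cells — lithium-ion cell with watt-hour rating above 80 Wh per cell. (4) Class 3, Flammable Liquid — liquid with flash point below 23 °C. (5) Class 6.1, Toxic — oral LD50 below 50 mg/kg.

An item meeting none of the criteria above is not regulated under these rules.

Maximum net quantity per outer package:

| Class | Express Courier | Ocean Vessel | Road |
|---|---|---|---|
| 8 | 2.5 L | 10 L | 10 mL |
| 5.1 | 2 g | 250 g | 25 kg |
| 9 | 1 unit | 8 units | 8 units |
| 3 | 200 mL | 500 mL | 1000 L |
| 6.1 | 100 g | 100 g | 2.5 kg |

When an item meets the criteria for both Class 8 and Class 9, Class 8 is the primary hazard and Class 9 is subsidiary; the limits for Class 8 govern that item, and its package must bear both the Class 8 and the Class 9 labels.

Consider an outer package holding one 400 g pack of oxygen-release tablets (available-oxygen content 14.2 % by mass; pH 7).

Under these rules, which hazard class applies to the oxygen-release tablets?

Class 5.1

With available-oxygen content 14.2 % by mass (> 8.5 % by mass), the oxygen-release tablets fall in Class 5.1.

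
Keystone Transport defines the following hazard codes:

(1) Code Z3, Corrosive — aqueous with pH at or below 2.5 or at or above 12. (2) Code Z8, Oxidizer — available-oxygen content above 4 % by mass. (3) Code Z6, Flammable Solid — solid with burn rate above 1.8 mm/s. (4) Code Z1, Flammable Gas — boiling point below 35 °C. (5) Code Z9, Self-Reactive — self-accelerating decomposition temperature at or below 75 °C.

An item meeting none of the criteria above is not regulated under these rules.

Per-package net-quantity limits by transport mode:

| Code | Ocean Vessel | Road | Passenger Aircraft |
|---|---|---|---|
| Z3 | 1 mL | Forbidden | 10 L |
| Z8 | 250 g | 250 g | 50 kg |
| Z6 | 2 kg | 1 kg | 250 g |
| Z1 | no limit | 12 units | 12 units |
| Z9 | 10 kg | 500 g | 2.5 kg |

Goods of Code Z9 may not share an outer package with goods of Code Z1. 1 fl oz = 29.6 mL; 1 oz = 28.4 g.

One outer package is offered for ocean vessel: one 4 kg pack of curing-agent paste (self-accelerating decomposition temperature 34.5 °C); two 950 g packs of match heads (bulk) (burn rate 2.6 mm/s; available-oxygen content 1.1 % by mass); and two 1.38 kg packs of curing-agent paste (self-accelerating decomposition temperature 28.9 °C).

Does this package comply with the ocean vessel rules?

Yes

With self-accelerating decomposition temperature 34.5 °C (≤ 75 °C), the curing-agent paste falls in Code Z9.
Burn rate 2.6 mm/s meets the Code Z6 criterion (Flammable Solid), so the match heads (bulk) are Code Z6.
With self-accelerating decomposition temperature 28.9 °C (≤ 75 °C), the curing-agent paste falls in Code Z9.
Code Z9 net quantity: 4 kg + (two 1.38 kg packs = 2.76 kg) = 6.76 kg.
That is within the Code Z9 ocean vessel limit of 10 kg.
Code Z6 quantity: two 950 g packs = 1.9 kg.
That is within the Code Z6 ocean vessel limit of 2 kg.
The segregation rule (Code Z9 with Code Z1) does not apply to Code Z9 with Code Z6.
Every hazard code is within its ocean vessel limit and no segregation rule is violated.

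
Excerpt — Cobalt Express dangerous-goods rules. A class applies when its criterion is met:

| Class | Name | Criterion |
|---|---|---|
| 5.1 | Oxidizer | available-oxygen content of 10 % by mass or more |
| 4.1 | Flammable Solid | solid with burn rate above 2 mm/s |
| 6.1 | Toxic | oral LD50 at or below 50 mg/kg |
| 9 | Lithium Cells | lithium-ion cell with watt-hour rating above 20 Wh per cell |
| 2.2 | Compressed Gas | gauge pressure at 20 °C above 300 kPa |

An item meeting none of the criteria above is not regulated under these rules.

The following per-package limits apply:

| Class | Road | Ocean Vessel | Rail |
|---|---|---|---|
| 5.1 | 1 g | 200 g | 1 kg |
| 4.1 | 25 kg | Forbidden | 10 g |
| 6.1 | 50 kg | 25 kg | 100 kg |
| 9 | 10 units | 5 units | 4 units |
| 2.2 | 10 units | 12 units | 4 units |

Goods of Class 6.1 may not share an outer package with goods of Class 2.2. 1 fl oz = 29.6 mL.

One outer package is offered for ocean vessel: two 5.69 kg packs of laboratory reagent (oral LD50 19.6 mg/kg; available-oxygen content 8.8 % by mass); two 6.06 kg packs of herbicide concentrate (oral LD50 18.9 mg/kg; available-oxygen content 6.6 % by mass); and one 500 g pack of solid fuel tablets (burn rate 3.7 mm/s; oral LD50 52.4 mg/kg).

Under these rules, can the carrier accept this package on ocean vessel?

Oral LD50 19.6 mg/kg meets the Class 6.1 criterion (Toxic), so the laboratory reagent is Class 6.1.
Oral LD50 18.9 mg/kg meets the Class 6.1 criterion (Toxic), so the herbicide concentrate is Class 6.1.
Solid fuel tablets: burn rate 3.7 mm/s > 2 mm/s → Class 4.1 (Flammable Solid).
Total Class 6.1: (two 5.69 kg packs = 11.38 kg) + (two 6.06 kg packs = 12.12 kg) = 23.5 kg.
23.5 kg is within the ocean vessel limit of 25 kg for Class 6.1.
Class 4.1 quantity: 500 g.
Class 4.1 is Forbidden by ocean vessel.
The segregation rule (Class 6.1 with Class 2.2) does not apply to Class 6.1 with Class 4.1.

No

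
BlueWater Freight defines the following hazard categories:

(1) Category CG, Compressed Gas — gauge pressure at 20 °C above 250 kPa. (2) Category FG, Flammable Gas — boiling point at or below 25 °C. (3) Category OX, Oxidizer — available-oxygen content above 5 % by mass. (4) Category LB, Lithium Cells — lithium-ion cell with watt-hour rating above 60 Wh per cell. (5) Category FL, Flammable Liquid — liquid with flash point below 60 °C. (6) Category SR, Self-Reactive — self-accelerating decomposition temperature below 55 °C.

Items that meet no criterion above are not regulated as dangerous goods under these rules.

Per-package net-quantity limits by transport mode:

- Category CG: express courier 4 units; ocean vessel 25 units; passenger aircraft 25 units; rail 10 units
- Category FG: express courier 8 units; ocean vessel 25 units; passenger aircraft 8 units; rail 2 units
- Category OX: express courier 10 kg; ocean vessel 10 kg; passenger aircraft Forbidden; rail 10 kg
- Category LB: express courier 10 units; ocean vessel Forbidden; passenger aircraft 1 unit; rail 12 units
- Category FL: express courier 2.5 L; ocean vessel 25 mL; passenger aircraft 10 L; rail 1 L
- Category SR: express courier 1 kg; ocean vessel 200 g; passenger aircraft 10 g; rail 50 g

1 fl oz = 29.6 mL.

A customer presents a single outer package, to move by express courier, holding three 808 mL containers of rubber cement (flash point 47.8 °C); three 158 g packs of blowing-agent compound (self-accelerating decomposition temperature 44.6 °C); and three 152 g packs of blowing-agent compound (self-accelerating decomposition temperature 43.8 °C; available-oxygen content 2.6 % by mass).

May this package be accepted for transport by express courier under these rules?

Rubber cement: flash point 47.8 °C < 60 °C → Category FL (Flammable Liquid).
Blowing-agent compound: self-accelerating decomposition temperature 44.6 °C < 55 °C → Category SR (Self-Reactive).
Self-accelerating decomposition temperature 43.8 °C meets the Category SR criterion (Self-Reactive), so the blowing-agent compound is Category SR.
Category FL quantity: three 808 mL containers = 2.424 L.
2.424 L ≤ 2.5 L (express courier limit, Category FL) — within limit.
Total Category SR: (three 158 g packs = 474 g) + (three 152 g packs = 456 g) = 930 g.
930 g ≤ 1 kg (express courier limit, Category SR) — within limit.
Every hazard category is within its express courier limit and no segregation rule is violated.

Yes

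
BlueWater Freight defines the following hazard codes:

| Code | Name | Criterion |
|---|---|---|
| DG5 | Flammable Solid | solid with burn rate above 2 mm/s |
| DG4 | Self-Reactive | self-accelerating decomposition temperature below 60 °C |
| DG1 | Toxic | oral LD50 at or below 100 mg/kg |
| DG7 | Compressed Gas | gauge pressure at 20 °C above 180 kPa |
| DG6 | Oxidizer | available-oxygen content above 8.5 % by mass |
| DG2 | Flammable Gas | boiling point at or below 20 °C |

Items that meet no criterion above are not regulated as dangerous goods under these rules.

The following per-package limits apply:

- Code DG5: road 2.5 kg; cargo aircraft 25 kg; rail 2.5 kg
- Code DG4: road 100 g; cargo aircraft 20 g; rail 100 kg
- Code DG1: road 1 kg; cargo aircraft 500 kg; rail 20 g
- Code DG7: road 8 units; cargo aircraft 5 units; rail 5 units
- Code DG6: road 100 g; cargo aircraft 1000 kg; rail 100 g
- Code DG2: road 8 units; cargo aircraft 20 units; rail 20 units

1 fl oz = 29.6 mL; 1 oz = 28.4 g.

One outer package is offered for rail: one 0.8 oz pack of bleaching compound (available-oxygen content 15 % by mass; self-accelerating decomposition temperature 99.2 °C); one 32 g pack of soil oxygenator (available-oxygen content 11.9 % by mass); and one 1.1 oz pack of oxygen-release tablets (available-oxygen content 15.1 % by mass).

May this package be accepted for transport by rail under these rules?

Yes

The bleaching compound has available-oxygen content 15 % by mass, which is > 8.5 % by mass, so it is Code DG6 (Oxidizer).
With available-oxygen content 11.9 % by mass (> 8.5 % by mass), the soil oxygenator falls in Code DG6.
The oxygen-release tablets have available-oxygen content 15.1 % by mass, which is > 8.5 % by mass, so they are Code DG6 (Oxidizer).
Code DG6 net quantity: (one 0.8 oz pack = 22.72 g) + 32 g + (one 1.1 oz pack = 31.24 g) = 85.96 g.
That is within the Code DG6 rail limit of 100 g.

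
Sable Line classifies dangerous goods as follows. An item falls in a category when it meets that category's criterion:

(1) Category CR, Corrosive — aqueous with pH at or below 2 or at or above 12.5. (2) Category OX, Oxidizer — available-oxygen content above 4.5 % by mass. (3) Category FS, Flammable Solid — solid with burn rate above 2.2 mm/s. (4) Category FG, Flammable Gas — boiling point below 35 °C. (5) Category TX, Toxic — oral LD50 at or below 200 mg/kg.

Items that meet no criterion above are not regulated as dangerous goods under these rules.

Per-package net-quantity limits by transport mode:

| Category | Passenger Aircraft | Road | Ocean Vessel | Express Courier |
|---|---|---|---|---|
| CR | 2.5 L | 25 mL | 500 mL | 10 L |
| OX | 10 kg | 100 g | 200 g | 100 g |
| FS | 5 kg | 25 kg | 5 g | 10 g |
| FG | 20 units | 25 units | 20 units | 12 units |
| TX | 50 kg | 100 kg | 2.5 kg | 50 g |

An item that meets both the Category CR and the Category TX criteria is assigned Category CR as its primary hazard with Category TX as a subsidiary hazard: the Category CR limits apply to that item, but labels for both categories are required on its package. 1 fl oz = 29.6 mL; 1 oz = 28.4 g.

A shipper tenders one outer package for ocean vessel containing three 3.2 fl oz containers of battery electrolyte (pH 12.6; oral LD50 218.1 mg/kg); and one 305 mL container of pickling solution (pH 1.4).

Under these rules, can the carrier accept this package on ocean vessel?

The battery electrolyte has pH 12.6, which is ≥ 12.5, so it is Category CR (Corrosive).
The pickling solution has pH 1.4, which is ≤ 2, so it is Category CR (Corrosive).
Category CR net quantity: (three 3.2 fl oz containers = 284.16 mL) + 305 mL = 589.16 mL.
589.16 mL > 500 mL (ocean vessel limit, Category CR) — over the limit.

No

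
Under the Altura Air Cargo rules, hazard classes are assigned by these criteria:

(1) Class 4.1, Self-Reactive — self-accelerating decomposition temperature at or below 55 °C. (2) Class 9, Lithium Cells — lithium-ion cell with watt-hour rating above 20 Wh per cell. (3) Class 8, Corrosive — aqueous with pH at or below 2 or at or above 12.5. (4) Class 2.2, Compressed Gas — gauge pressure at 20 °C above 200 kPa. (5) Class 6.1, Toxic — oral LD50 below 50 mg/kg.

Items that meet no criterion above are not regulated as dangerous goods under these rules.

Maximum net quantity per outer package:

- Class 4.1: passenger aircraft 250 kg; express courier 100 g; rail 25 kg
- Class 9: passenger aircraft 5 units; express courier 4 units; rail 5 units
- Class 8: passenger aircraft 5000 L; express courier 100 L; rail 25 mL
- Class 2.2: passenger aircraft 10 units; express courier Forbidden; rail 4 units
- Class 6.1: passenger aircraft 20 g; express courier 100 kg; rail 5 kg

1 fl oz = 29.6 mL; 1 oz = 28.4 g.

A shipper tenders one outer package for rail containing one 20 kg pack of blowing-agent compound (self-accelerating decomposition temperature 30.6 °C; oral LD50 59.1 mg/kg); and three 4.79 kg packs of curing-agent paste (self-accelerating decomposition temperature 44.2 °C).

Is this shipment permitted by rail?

No

Self-accelerating decomposition temperature 30.6 °C meets the Class 4.1 criterion (Self-Reactive), so the blowing-agent compound is Class 4.1.
The curing-agent paste has self-accelerating decomposition temperature 44.2 °C, which is ≤ 55 °C, so it is Class 4.1 (Self-Reactive).
Class 4.1 net quantity: 20 kg + (three 4.79 kg packs = 14.37 kg) = 34.37 kg.
34.37 kg > 25 kg (rail limit, Class 4.1) — over the limit.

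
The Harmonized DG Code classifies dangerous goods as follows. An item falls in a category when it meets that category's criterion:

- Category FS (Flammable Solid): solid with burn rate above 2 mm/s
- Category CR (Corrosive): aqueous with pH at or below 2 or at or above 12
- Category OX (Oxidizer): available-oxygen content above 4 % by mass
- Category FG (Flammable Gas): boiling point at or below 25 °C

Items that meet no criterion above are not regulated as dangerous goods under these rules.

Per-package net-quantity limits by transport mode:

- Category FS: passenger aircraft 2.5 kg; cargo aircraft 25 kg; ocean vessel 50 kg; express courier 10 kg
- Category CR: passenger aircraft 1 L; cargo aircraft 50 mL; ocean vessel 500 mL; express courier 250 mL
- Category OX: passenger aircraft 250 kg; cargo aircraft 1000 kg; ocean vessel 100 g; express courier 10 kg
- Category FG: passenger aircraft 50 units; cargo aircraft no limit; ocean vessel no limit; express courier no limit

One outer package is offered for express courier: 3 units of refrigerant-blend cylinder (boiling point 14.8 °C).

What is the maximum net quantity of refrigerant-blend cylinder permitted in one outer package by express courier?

no limit

The refrigerant-blend cylinder has boiling point 14.8 °C, which is ≤ 25 °C, so it is Category FG (Flammable Gas).
The express courier limit for Category FG is no limit.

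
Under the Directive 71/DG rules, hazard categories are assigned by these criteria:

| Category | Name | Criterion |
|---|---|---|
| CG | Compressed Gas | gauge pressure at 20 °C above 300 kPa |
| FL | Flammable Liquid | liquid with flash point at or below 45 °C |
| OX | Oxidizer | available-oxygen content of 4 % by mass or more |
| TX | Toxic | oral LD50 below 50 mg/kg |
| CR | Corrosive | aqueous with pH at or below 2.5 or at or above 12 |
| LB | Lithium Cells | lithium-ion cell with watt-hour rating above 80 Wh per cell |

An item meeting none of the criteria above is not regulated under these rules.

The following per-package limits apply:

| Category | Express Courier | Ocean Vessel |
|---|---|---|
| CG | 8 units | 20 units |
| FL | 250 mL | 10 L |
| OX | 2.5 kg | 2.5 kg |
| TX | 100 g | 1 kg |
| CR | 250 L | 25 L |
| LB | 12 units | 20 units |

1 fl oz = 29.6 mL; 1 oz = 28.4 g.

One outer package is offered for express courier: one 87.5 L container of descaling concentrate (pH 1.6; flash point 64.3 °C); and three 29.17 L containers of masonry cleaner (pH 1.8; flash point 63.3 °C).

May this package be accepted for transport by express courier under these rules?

Yes

Descaling concentrate: pH 1.6 ≤ 2.5 → Category CR (Corrosive).
Masonry cleaner: pH 1.8 ≤ 2.5 → Category CR (Corrosive).
Category CR net quantity: 87.5 L + (three 29.17 L containers = 87.51 L) = 175.01 L.
175.01 L ≤ 250 L (express courier limit, Category CR) — within limit.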